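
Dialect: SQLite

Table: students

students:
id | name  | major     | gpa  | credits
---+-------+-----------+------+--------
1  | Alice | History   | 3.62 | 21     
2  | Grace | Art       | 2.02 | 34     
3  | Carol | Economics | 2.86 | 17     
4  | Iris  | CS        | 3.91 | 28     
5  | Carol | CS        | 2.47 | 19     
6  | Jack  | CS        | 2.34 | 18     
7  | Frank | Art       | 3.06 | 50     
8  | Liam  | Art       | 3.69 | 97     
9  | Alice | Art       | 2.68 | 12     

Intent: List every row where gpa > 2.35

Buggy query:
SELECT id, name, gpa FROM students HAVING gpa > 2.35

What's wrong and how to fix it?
Bug: This is a non-aggregate query (no GROUP BY, no aggregates), so in SQLite the HAVING clause is invalid here; a row-level condition belongs in WHERE

Fix: Replace HAVING with WHERE since the condition applies to individual rows

Corrected query:
SELECT id, name, gpa FROM students WHERE gpa > 2.35

Result:
id | name  | gpa 
---+-------+-----
1  | Alice | 3.62
3  | Carol | 2.86
4  | Iris  | 3.91
5  | Carol | 2.47
7  | Frank | 3.06
8  | Liam  | 3.69
9  | Alice | 2.68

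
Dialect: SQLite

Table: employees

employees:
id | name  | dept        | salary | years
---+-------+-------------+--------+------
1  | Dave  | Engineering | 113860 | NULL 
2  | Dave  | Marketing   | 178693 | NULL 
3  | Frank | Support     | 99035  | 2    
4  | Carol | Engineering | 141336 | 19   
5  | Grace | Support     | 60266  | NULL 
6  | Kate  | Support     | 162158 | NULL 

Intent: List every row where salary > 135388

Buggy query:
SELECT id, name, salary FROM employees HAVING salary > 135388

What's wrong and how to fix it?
Bug: This is a non-aggregate query (no GROUP BY, no aggregates), so in SQLite the HAVING clause is invalid here; a row-level condition belongs in WHERE

Fix: Replace HAVING with WHERE since the condition applies to individual rows

Corrected query:
SELECT id, name, salary FROM employees WHERE salary > 135388

Result:
id | name  | salary
---+-------+-------
2  | Dave  | 178693
4  | Carol | 141336
6  | Kate  | 162158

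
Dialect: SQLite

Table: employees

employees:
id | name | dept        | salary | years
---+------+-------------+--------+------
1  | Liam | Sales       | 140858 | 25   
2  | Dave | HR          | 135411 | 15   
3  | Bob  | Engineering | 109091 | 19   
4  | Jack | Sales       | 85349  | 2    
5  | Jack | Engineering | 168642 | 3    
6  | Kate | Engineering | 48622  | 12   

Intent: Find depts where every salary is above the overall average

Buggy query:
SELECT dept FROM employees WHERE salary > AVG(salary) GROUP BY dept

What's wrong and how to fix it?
Bug: WHERE evaluates per row before aggregation, so AVG() is unavailable

Fix: Compute the overall average in a scalar subquery and compare each group's MIN against it in HAVING

Corrected query:
SELECT dept FROM employees GROUP BY dept HAVING MIN(salary) > (SELECT AVG(salary) FROM employees)

Result:
dept
----
HR  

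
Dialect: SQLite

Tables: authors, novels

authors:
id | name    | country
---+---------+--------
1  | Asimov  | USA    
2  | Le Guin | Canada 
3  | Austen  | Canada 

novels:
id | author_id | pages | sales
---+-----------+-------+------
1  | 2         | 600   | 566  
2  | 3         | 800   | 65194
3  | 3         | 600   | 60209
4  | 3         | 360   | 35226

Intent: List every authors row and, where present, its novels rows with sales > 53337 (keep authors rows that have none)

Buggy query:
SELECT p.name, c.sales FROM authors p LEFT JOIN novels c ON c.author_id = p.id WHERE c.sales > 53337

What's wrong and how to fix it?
Bug: A WHERE condition on the right-hand table after LEFT JOIN drops unmatched parents

Fix: Put 'c.sales > 53337' in the JOIN's ON clause instead of WHERE

Corrected query:
SELECT p.name, c.sales FROM authors p LEFT JOIN novels c ON c.author_id = p.id AND c.sales > 53337

Result:
name    | sales
--------+------
Asimov  | NULL 
Le Guin | NULL 
Austen  | 60209
Austen  | 65194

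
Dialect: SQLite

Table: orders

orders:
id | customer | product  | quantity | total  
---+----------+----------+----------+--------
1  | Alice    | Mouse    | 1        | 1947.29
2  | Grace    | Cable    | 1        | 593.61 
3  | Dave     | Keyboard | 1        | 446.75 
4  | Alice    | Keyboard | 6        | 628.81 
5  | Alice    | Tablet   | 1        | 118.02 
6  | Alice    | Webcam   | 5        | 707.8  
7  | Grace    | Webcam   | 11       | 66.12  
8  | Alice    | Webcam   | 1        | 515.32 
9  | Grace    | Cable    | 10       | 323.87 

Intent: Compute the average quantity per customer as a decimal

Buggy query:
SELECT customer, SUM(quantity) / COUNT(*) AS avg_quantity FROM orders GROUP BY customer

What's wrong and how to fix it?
Bug: Both operands are integers, so '/' performs integer division and truncates

Fix: Cast one side to REAL so the division keeps the fractional part

Corrected query:
SELECT customer, SUM(quantity) * 1.0 / COUNT(*) AS avg_quantity FROM orders GROUP BY customer

Result:
customer | avg_quantity
---------+-------------
Alice    | 2.8         
Dave     | 1           
Grace    | 7.333333    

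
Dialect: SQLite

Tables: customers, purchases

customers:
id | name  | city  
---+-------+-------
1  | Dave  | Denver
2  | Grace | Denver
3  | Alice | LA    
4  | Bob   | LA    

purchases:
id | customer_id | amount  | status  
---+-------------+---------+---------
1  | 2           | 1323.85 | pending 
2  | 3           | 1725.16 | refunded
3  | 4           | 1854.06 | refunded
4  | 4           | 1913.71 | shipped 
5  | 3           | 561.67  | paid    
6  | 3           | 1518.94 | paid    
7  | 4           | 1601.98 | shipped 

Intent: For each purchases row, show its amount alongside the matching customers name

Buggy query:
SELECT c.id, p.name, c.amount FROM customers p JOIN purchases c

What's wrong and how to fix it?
Bug: JOIN with no ON clause produces a cartesian product; every purchases row pairs with every customers row

Fix: Specify the join condition linking the foreign key to the parent id

Corrected query:
SELECT c.id, p.name, c.amount FROM customers p JOIN purchases c ON c.customer_id = p.id

Result:
id | name  | amount 
---+-------+--------
1  | Grace | 1323.85
2  | Alice | 1725.16
3  | Bob   | 1854.06
4  | Bob   | 1913.71
5  | Alice | 561.67 
6  | Alice | 1518.94
7  | Bob   | 1601.98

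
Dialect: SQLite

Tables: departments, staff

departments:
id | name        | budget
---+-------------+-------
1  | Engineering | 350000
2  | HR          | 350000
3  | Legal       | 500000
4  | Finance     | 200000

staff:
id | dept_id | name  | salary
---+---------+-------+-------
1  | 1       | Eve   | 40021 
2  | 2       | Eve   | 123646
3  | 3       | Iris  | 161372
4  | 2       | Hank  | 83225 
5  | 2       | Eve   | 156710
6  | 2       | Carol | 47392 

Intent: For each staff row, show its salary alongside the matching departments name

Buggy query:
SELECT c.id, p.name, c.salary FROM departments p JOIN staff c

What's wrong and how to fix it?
Bug: JOIN with no ON clause produces a cartesian product; every staff row pairs with every departments row

Fix: Add ON c.dept_id = p.id to the JOIN

Corrected query:
SELECT c.id, p.name, c.salary FROM departments p JOIN staff c ON c.dept_id = p.id

Result:
id | name        | salary
---+-------------+-------
1  | Engineering | 40021 
2  | HR          | 123646
3  | Legal       | 161372
4  | HR          | 83225 
5  | HR          | 156710
6  | HR          | 47392 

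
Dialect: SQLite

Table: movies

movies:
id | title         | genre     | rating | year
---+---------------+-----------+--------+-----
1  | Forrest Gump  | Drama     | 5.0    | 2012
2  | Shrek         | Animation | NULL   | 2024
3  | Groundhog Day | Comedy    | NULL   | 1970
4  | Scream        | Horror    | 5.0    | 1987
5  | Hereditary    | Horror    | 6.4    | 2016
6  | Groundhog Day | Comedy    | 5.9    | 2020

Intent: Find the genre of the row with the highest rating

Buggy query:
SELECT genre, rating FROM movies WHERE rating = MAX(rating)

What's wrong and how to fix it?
Bug: WHERE is evaluated per row; an aggregate over the whole table isn't defined there

Fix: Wrap MAX in a scalar subquery so WHERE compares against a single value

Corrected query:
SELECT genre, rating FROM movies WHERE rating = (SELECT MAX(rating) FROM movies)

Result:
genre  | rating
-------+-------
Horror | 6.4   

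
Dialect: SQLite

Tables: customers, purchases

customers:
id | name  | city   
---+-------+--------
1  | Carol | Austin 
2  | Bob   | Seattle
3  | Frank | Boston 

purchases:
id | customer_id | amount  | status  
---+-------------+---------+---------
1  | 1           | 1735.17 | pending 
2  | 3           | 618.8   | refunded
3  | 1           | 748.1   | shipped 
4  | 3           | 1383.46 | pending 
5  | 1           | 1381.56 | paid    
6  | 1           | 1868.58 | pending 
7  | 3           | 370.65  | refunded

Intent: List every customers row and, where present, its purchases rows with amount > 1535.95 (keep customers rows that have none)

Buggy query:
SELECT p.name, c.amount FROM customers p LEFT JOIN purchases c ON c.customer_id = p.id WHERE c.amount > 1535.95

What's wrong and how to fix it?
Bug: A WHERE condition on the right-hand table after LEFT JOIN drops unmatched parents

Fix: Put 'c.amount > 1535.95' in the JOIN's ON clause instead of WHERE

Corrected query:
SELECT p.name, c.amount FROM customers p LEFT JOIN purchases c ON c.customer_id = p.id AND c.amount > 1535.95

Result:
name  | amount 
------+--------
Carol | 1735.17
Carol | 1868.58
Bob   | NULL   
Frank | NULL   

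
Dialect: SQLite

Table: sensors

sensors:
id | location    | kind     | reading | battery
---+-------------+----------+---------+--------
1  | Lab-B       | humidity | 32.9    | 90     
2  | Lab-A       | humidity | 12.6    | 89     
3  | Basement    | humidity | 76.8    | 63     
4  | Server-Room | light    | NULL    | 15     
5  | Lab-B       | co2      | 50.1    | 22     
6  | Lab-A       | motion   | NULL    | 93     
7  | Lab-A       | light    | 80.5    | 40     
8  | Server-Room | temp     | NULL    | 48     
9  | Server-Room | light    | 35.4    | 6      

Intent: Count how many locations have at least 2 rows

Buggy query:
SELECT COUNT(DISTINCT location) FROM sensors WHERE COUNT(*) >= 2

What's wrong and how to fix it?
Bug: WHERE filters individual rows, not groups, so a group-level COUNT is invalid there

Fix: Group first with HAVING COUNT(*) >= 2, then COUNT the resulting groups

Corrected query:
SELECT COUNT(*) FROM (SELECT location FROM sensors GROUP BY location HAVING COUNT(*) >= 2)

Result:
COUNT(*)
--------
3       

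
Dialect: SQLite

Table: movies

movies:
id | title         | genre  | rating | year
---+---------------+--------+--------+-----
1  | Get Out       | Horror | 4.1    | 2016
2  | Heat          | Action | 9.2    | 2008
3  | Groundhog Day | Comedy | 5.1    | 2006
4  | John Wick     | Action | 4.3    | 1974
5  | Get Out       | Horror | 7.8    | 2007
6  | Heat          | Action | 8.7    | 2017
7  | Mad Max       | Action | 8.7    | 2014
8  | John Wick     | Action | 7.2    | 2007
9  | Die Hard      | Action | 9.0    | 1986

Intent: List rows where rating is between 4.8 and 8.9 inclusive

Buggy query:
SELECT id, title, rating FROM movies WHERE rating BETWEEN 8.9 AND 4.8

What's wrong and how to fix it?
Bug: The bounds are reversed; BETWEEN a AND b requires a <= b to match anything

Fix: Write BETWEEN 4.8 AND 8.9

Corrected query:
SELECT id, title, rating FROM movies WHERE rating BETWEEN 4.8 AND 8.9

Result:
id | title         | rating
---+---------------+-------
3  | Groundhog Day | 5.1   
5  | Get Out       | 7.8   
6  | Heat          | 8.7   
7  | Mad Max       | 8.7   
8  | John Wick     | 7.2   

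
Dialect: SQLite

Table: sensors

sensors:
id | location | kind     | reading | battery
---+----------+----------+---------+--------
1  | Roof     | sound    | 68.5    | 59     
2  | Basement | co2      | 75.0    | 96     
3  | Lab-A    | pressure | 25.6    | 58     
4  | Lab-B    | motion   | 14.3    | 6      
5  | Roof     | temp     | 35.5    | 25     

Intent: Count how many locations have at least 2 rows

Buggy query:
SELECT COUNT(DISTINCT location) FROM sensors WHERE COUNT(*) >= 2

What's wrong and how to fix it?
Bug: WHERE filters individual rows, not groups, so a group-level COUNT is invalid there

Fix: Group first with HAVING COUNT(*) >= 2, then COUNT the resulting groups

Corrected query:
SELECT COUNT(*) FROM (SELECT location FROM sensors GROUP BY location HAVING COUNT(*) >= 2)

Result:
COUNT(*)
--------
1       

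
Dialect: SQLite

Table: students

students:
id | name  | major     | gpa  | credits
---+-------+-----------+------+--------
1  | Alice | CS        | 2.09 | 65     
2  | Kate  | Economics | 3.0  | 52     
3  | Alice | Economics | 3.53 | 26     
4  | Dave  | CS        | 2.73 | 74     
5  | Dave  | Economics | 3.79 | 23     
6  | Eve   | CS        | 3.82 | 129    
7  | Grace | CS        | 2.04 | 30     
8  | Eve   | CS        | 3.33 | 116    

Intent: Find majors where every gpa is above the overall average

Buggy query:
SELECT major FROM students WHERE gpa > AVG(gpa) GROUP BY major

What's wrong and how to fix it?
Bug: AVG() is an aggregate; it can't sit directly in WHERE

Fix: Compute the overall average in a scalar subquery and compare each group's MIN against it in HAVING

Corrected query:
SELECT major FROM students GROUP BY major HAVING MIN(gpa) > (SELECT AVG(gpa) FROM students)

Result:
(no rows)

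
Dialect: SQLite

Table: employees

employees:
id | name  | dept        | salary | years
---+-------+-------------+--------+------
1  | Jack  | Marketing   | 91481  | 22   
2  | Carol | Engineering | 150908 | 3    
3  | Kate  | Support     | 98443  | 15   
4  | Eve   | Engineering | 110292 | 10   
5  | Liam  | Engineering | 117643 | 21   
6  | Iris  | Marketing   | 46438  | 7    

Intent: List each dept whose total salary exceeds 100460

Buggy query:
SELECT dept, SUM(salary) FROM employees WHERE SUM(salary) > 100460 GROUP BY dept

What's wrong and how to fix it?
Bug: SUM(salary) is an aggregate, but WHERE filters rows before aggregation

Fix: Move the aggregate condition to a HAVING clause

Corrected query:
SELECT dept, SUM(salary) FROM employees GROUP BY dept HAVING SUM(salary) > 100460

Result:
dept        | SUM(salary)
------------+------------
Engineering | 378843     
Marketing   | 137919     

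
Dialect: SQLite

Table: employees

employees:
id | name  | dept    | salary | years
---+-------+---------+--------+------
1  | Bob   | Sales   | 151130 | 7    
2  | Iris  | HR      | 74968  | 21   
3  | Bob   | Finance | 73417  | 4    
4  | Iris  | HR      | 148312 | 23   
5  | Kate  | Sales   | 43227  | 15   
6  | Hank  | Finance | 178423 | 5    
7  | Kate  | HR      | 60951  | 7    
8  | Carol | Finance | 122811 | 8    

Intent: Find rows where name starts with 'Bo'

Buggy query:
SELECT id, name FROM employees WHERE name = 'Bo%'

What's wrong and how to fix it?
Bug: '=' compares the literal string including the % character; pattern matching needs LIKE

Fix: Use LIKE for wildcard pattern matching

Corrected query:
SELECT id, name FROM employees WHERE name LIKE 'Bo%'

Result:
id | name
---+-----
1  | Bob 
3  | Bob 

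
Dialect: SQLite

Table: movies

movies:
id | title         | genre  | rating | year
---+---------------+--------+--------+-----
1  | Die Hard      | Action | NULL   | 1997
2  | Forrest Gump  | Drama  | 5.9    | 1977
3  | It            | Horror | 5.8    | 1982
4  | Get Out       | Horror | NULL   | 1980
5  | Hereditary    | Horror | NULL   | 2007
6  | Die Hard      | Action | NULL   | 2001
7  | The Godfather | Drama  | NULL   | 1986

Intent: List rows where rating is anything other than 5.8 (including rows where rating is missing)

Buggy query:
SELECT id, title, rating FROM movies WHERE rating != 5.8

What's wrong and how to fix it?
Bug: Inequality against NULL is unknown, not true; rows with NULL are dropped

Fix: Add an explicit OR rating IS NULL to include the missing-value rows

Corrected query:
SELECT id, title, rating FROM movies WHERE rating != 5.8 OR rating IS NULL

Result:
id | title         | rating
---+---------------+-------
1  | Die Hard      | NULL  
2  | Forrest Gump  | 5.9   
4  | Get Out       | NULL  
5  | Hereditary    | NULL  
6  | Die Hard      | NULL  
7  | The Godfather | NULL  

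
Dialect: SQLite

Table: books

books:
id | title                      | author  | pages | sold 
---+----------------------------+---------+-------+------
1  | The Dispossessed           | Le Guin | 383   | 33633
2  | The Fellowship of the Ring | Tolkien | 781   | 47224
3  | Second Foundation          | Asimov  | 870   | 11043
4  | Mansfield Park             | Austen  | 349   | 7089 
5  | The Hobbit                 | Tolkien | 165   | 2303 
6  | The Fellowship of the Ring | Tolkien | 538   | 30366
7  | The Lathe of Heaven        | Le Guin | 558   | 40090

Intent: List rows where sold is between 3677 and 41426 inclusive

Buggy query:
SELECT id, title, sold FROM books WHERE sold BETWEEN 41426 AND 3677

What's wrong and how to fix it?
Bug: BETWEEN expects the lower bound first; with 41426 AND 3677 the range is empty

Fix: Write BETWEEN 3677 AND 41426

Corrected query:
SELECT id, title, sold FROM books WHERE sold BETWEEN 3677 AND 41426

Result:
id | title                      | sold 
---+----------------------------+------
1  | The Dispossessed           | 33633
3  | Second Foundation          | 11043
4  | Mansfield Park             | 7089 
6  | The Fellowship of the Ring | 30366
7  | The Lathe of Heaven        | 40090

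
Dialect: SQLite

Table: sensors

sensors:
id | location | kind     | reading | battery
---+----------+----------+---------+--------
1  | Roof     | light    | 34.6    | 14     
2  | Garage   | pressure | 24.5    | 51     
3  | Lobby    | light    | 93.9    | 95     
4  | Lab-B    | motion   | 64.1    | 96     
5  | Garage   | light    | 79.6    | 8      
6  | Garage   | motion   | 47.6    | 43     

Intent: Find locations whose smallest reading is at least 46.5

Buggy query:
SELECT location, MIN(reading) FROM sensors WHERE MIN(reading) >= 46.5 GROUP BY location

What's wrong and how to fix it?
Bug: MIN() in WHERE is a misuse of aggregate

Fix: Use HAVING for the per-group MIN condition

Corrected query:
SELECT location, MIN(reading) FROM sensors GROUP BY location HAVING MIN(reading) >= 46.5

Result:
location | MIN(reading)
---------+-------------
Lab-B    | 64.1        
Lobby    | 93.9        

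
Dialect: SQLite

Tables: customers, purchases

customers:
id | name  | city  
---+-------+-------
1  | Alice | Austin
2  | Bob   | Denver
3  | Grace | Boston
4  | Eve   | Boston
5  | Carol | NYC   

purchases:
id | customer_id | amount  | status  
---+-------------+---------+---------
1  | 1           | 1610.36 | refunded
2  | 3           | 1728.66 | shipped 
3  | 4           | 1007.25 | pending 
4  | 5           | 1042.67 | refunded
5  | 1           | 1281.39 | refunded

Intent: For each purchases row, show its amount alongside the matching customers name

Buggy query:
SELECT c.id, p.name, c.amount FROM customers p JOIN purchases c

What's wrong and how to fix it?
Bug: JOIN with no ON clause produces a cartesian product; every purchases row pairs with every customers row

Fix: Specify the join condition linking the foreign key to the parent id

Corrected query:
SELECT c.id, p.name, c.amount FROM customers p JOIN purchases c ON c.customer_id = p.id

Result:
id | name  | amount 
---+-------+--------
1  | Alice | 1610.36
2  | Grace | 1728.66
3  | Eve   | 1007.25
4  | Carol | 1042.67
5  | Alice | 1281.39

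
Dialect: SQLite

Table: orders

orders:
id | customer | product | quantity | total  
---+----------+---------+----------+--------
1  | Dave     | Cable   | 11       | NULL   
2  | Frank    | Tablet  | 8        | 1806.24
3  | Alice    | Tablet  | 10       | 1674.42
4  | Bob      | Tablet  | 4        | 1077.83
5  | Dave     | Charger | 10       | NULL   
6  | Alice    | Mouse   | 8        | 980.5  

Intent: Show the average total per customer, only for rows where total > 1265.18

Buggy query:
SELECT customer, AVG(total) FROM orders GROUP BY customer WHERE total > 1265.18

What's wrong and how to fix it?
Bug: Row-level WHERE must come before GROUP BY in the clause order

Fix: Place WHERE between FROM and GROUP BY

Corrected query:
SELECT customer, AVG(total) FROM orders WHERE total > 1265.18 GROUP BY customer

Result:
customer | AVG(total)
---------+-----------
Alice    | 1674.42   
Frank    | 1806.24   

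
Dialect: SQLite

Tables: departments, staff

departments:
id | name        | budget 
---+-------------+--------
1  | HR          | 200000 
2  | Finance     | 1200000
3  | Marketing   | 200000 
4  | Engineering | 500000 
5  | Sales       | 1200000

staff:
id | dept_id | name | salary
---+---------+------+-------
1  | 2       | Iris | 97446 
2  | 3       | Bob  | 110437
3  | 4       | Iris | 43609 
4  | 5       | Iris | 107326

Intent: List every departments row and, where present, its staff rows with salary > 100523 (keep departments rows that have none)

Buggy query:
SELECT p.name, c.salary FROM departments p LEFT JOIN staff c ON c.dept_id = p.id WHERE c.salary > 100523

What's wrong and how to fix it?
Bug: Filtering c.salary in WHERE discards the NULL rows produced by LEFT JOIN, turning it into an inner join

Fix: Move the right-table condition into the ON clause so unmatched parents are kept

Corrected query:
SELECT p.name, c.salary FROM departments p LEFT JOIN staff c ON c.dept_id = p.id AND c.salary > 100523

Result:
name        | salary
------------+-------
HR          | NULL  
Finance     | NULL  
Marketing   | 110437
Engineering | NULL  
Sales       | 107326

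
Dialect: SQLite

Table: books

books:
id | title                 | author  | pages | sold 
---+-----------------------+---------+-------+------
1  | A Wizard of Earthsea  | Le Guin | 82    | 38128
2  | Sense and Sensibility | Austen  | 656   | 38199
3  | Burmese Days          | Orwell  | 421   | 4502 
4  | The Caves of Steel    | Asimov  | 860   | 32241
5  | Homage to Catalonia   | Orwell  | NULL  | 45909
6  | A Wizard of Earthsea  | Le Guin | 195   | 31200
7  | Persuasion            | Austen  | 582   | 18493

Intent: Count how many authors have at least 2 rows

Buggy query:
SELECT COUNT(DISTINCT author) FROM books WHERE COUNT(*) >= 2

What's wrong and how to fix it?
Bug: WHERE filters individual rows, not groups, so a group-level COUNT is invalid there

Fix: Use a subquery that GROUPs and filters with HAVING, then count its rows

Corrected query:
SELECT COUNT(*) FROM (SELECT author FROM books GROUP BY author HAVING COUNT(*) >= 2)

Result:
COUNT(*)
--------
3       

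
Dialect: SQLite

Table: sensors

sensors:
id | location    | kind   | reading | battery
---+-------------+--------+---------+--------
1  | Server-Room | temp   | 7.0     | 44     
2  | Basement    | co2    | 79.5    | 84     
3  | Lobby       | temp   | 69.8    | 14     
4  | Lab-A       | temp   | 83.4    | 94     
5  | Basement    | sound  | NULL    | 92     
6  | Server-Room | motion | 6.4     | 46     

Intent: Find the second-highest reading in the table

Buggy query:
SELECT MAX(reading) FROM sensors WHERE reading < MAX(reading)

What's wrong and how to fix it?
Bug: The inner MAX is an aggregate inside WHERE, which is not allowed

Fix: Put the inner MAX in a scalar subquery

Corrected query:
SELECT MAX(reading) FROM sensors WHERE reading < (SELECT MAX(reading) FROM sensors)

Result:
MAX(reading)
------------
79.5        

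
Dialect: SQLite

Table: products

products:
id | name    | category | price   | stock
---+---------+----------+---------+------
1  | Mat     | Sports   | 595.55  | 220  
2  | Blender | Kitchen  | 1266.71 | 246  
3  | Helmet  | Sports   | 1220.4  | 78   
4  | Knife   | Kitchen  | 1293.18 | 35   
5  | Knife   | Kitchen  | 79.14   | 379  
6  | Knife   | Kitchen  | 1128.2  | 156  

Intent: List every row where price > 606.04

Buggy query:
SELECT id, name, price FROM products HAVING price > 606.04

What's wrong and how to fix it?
Bug: This is a non-aggregate query (no GROUP BY, no aggregates), so in SQLite the HAVING clause is invalid here; a row-level condition belongs in WHERE

Fix: Use WHERE for row-level filtering

Corrected query:
SELECT id, name, price FROM products WHERE price > 606.04

Result:
id | name    | price  
---+---------+--------
2  | Blender | 1266.71
3  | Helmet  | 1220.4 
4  | Knife   | 1293.18
6  | Knife   | 1128.2 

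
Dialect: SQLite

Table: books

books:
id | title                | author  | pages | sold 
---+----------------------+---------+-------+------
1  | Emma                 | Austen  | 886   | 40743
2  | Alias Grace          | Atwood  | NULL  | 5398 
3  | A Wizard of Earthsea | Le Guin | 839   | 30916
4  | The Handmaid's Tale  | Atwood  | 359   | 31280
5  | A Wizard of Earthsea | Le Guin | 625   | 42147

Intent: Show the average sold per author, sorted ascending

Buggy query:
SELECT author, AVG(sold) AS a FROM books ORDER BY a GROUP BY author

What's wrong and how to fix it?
Bug: GROUP BY must precede ORDER BY

Fix: Move ORDER BY to the end, after GROUP BY

Corrected query:
SELECT author, AVG(sold) AS a FROM books GROUP BY author ORDER BY a

Result:
author  | a      
--------+--------
Atwood  | 18339  
Le Guin | 36531.5
Austen  | 40743  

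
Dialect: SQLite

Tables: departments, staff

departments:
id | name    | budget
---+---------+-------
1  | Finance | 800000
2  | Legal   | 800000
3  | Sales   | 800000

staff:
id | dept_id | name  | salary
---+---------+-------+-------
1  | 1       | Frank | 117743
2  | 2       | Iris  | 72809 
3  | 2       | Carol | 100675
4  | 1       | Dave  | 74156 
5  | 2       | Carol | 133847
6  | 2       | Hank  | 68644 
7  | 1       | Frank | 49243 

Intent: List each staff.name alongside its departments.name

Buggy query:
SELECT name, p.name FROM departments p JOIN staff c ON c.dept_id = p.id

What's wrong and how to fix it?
Bug: 'name' exists in both joined tables, so the database can't tell which one is meant

Fix: Prefix ambiguous columns with the table alias

Corrected query:
SELECT c.name, p.name FROM departments p JOIN staff c ON c.dept_id = p.id

Result:
name  | name   
------+--------
Frank | Finance
Iris  | Legal  
Carol | Legal  
Dave  | Finance
Carol | Legal  
Hank  | Legal  
Frank | Finance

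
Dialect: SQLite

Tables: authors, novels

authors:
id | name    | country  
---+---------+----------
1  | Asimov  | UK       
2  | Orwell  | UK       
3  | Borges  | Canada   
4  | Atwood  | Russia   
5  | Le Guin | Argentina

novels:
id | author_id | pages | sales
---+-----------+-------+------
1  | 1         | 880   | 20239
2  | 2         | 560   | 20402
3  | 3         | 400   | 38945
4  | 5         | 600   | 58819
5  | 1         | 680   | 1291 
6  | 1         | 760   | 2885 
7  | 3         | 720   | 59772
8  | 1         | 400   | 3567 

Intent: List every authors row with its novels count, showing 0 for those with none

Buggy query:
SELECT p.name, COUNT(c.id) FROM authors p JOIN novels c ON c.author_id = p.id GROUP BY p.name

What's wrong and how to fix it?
Bug: INNER JOIN drops authors rows that have no matching novels rows

Fix: Switch to LEFT JOIN to retain unmatched parent rows

Corrected query:
SELECT p.name, COUNT(c.id) FROM authors p LEFT JOIN novels c ON c.author_id = p.id GROUP BY p.name

Result:
name    | COUNT(c.id)
--------+------------
Asimov  | 4          
Atwood  | 0          
Borges  | 2          
Le Guin | 1          
Orwell  | 1          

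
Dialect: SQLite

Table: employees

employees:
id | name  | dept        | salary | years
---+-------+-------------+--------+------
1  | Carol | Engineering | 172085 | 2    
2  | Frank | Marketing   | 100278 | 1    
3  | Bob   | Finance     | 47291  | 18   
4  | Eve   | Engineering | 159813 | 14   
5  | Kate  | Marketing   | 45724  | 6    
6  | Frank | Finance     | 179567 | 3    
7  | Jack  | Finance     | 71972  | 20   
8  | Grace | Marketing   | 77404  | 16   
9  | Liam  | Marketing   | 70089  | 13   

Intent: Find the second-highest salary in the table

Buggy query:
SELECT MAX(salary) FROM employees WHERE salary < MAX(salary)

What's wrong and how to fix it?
Bug: The inner MAX is an aggregate inside WHERE, which is not allowed

Fix: Put the inner MAX in a scalar subquery

Corrected query:
SELECT MAX(salary) FROM employees WHERE salary < (SELECT MAX(salary) FROM employees)

Result:
MAX(salary)
-----------
172085     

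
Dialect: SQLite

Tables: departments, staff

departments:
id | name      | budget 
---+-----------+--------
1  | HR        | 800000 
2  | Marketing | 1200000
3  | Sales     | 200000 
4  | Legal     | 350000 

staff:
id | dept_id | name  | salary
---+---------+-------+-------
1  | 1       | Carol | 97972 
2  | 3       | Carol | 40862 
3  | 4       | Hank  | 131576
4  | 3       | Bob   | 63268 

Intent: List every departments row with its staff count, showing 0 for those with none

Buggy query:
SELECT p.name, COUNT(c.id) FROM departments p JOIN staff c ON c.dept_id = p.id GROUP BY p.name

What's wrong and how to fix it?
Bug: An inner join excludes parents with zero children

Fix: Switch to LEFT JOIN to retain unmatched parent rows

Corrected query:
SELECT p.name, COUNT(c.id) FROM departments p LEFT JOIN staff c ON c.dept_id = p.id GROUP BY p.name

Result:
name      | COUNT(c.id)
----------+------------
HR        | 1          
Legal     | 1          
Marketing | 0          
Sales     | 2          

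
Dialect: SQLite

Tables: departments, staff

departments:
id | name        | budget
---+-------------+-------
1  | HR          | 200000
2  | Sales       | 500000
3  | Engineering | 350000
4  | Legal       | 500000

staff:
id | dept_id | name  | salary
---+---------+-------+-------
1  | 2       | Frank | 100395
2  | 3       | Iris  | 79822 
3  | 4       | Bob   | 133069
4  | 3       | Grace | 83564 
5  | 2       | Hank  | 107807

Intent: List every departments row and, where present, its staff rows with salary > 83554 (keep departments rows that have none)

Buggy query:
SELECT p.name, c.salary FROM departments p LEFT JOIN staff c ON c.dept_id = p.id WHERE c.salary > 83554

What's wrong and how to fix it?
Bug: Filtering c.salary in WHERE discards the NULL rows produced by LEFT JOIN, turning it into an inner join

Fix: Move the right-table condition into the ON clause so unmatched parents are kept

Corrected query:
SELECT p.name, c.salary FROM departments p LEFT JOIN staff c ON c.dept_id = p.id AND c.salary > 83554

Result:
name        | salary
------------+-------
HR          | NULL  
Sales       | 100395
Sales       | 107807
Engineering | 83564 
Legal       | 133069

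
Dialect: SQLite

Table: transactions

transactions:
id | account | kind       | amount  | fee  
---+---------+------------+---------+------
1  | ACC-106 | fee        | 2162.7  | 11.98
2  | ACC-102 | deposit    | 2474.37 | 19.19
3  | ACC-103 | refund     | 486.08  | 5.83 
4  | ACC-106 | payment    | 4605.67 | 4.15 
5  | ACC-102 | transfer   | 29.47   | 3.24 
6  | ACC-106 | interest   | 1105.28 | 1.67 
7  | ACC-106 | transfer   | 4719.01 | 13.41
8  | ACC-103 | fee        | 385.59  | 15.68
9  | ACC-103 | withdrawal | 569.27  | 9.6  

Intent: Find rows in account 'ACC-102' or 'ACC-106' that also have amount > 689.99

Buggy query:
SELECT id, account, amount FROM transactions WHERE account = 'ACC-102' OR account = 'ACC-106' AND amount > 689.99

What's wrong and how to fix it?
Bug: AND binds tighter than OR, so this parses as account = 'ACC-102' OR (account = 'ACC-106' AND amount > 689.99)

Fix: Group the OR with parentheses (or use IN), then AND the threshold

Corrected query:
SELECT id, account, amount FROM transactions WHERE (account = 'ACC-102' OR account = 'ACC-106') AND amount > 689.99

Result:
id | account | amount 
---+---------+--------
1  | ACC-106 | 2162.7 
2  | ACC-102 | 2474.37
4  | ACC-106 | 4605.67
6  | ACC-106 | 1105.28
7  | ACC-106 | 4719.01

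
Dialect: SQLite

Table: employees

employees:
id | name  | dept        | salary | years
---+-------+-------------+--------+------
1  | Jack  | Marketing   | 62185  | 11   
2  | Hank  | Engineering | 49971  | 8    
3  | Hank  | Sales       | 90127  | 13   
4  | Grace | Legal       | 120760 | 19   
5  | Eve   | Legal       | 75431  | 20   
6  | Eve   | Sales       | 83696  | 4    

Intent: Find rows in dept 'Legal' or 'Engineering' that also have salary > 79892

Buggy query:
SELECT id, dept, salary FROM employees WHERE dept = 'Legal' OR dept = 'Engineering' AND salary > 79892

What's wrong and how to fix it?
Bug: AND binds tighter than OR, so this parses as dept = 'Legal' OR (dept = 'Engineering' AND salary > 79892)

Fix: Add parentheses around the OR so the AND applies to both alternatives

Corrected query:
SELECT id, dept, salary FROM employees WHERE (dept = 'Legal' OR dept = 'Engineering') AND salary > 79892

Result:
id | dept  | salary
---+-------+-------
4  | Legal | 120760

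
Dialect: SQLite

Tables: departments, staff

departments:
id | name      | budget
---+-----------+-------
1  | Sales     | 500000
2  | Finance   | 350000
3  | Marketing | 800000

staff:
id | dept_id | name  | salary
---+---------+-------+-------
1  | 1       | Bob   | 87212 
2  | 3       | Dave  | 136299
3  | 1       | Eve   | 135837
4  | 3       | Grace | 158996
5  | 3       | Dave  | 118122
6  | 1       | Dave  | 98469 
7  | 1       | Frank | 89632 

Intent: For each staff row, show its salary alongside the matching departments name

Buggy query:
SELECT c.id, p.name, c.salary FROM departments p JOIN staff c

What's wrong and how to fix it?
Bug: Missing join condition: each staff row is matched to all departments rows instead of just its own

Fix: Specify the join condition linking the foreign key to the parent id

Corrected query:
SELECT c.id, p.name, c.salary FROM departments p JOIN staff c ON c.dept_id = p.id

Result:
id | name      | salary
---+-----------+-------
1  | Sales     | 87212 
2  | Marketing | 136299
3  | Sales     | 135837
4  | Marketing | 158996
5  | Marketing | 118122
6  | Sales     | 98469 
7  | Sales     | 89632 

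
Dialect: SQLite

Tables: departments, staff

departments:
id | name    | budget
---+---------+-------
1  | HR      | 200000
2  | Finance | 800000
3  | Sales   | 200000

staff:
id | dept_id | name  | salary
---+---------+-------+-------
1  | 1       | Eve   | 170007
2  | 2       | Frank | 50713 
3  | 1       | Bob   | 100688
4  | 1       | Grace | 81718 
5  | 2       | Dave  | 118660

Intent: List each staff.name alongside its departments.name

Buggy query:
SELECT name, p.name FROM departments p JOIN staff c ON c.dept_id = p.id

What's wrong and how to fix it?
Bug: Both tables have a 'name' column; the unqualified reference is ambiguous

Fix: Qualify the column with its table alias (c.name)

Corrected query:
SELECT c.name, p.name FROM departments p JOIN staff c ON c.dept_id = p.id

Result:
name  | name   
------+--------
Eve   | HR     
Frank | Finance
Bob   | HR     
Grace | HR     
Dave  | Finance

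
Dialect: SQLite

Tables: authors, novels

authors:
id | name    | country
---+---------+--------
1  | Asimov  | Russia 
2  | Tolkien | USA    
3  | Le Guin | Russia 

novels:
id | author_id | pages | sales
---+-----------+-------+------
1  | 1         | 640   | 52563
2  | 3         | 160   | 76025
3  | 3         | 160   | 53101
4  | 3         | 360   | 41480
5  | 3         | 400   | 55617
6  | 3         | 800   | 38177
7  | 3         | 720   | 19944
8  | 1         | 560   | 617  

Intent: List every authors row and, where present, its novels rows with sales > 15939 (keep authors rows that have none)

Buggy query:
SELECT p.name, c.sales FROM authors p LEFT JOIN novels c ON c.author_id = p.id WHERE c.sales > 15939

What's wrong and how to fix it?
Bug: Filtering c.sales in WHERE discards the NULL rows produced by LEFT JOIN, turning it into an inner join

Fix: Move the right-table condition into the ON clause so unmatched parents are kept

Corrected query:
SELECT p.name, c.sales FROM authors p LEFT JOIN novels c ON c.author_id = p.id AND c.sales > 15939

Result:
name    | sales
--------+------
Asimov  | 52563
Tolkien | NULL 
Le Guin | 19944
Le Guin | 38177
Le Guin | 41480
Le Guin | 53101
Le Guin | 55617
Le Guin | 76025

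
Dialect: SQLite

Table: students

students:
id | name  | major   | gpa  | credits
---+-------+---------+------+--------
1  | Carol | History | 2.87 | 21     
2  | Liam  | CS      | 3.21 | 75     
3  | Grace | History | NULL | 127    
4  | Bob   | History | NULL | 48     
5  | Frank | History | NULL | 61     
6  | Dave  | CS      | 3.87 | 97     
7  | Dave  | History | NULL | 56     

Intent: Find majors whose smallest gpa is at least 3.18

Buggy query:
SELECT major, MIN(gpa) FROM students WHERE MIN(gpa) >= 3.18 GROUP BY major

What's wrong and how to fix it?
Bug: Aggregates like MIN are computed per group after WHERE runs

Fix: Replace WHERE with HAVING after the GROUP BY

Corrected query:
SELECT major, MIN(gpa) FROM students GROUP BY major HAVING MIN(gpa) >= 3.18

Result:
major | MIN(gpa)
------+---------
CS    | 3.21    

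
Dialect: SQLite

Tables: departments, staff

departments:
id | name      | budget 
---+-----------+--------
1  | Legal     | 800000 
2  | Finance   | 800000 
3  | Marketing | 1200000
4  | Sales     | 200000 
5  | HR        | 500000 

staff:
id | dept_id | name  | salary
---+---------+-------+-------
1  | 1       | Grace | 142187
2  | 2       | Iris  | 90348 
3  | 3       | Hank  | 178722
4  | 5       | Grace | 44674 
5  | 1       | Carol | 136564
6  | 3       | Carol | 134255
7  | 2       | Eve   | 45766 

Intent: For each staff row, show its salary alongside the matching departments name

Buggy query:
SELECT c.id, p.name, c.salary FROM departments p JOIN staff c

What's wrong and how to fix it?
Bug: Missing join condition: each staff row is matched to all departments rows instead of just its own

Fix: Add ON c.dept_id = p.id to the JOIN

Corrected query:
SELECT c.id, p.name, c.salary FROM departments p JOIN staff c ON c.dept_id = p.id

Result:
id | name      | salary
---+-----------+-------
1  | Legal     | 142187
2  | Finance   | 90348 
3  | Marketing | 178722
4  | HR        | 44674 
5  | Legal     | 136564
6  | Marketing | 134255
7  | Finance   | 45766 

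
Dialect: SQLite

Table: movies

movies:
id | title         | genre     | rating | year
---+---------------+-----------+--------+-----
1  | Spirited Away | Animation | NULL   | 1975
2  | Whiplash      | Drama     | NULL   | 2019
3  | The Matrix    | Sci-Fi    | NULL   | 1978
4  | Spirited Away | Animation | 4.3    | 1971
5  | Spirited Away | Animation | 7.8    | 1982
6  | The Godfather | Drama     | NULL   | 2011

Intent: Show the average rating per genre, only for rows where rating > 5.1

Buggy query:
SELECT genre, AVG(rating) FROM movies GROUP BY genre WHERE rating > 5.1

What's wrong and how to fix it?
Bug: WHERE cannot follow GROUP BY

Fix: Move the WHERE clause before GROUP BY

Corrected query:
SELECT genre, AVG(rating) FROM movies WHERE rating > 5.1 GROUP BY genre

Result:
genre     | AVG(rating)
----------+------------
Animation | 7.8        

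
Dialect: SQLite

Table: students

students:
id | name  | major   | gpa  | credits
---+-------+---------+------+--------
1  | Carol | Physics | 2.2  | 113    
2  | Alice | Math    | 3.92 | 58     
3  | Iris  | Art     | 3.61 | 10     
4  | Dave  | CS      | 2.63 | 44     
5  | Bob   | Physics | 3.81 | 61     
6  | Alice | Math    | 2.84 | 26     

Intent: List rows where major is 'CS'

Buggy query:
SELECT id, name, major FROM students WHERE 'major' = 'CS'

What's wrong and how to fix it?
Bug: 'major' in single quotes is a string literal, not the column; the comparison is literal-vs-literal and never true

Fix: Remove the quotes around the column name (or use double quotes for an identifier)

Corrected query:
SELECT id, name, major FROM students WHERE major = 'CS'

Result:
id | name | major
---+------+------
4  | Dave | CS   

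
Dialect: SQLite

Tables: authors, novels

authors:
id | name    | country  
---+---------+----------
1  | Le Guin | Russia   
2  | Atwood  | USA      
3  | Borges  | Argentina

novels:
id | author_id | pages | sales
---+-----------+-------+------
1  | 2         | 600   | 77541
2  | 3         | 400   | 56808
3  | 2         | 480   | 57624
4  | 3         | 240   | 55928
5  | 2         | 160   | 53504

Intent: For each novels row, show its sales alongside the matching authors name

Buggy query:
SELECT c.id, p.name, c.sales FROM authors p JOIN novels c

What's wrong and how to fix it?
Bug: JOIN with no ON clause produces a cartesian product; every novels row pairs with every authors row

Fix: Add ON c.author_id = p.id to the JOIN

Corrected query:
SELECT c.id, p.name, c.sales FROM authors p JOIN novels c ON c.author_id = p.id

Result:
id | name   | sales
---+--------+------
1  | Atwood | 77541
2  | Borges | 56808
3  | Atwood | 57624
4  | Borges | 55928
5  | Atwood | 53504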